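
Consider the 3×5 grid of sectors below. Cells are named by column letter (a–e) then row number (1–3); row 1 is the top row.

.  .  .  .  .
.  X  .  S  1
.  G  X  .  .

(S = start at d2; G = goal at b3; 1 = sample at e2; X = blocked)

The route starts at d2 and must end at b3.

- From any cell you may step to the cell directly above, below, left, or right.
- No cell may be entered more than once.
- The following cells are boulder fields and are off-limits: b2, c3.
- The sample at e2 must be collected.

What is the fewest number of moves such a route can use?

Any route passes through e2 somewhere between d2 and b3. Summing Manhattan distances along the two legs (d2 → e2 → b3) gives a lower bound of 1 + 4 = 5 moves.
That bound ignores the blocked cells. Measuring each leg by the fewest moves that actually steer around them (d2→e2: 1; e2→b3: 8) raises the lower bound to 9.
A route of 9 moves exists: d2 → e2 → e1 → d1 → c1 → b1 → a1 → a2 → a3 → b3.
Since 9 matches that lower bound, it is optimal.

9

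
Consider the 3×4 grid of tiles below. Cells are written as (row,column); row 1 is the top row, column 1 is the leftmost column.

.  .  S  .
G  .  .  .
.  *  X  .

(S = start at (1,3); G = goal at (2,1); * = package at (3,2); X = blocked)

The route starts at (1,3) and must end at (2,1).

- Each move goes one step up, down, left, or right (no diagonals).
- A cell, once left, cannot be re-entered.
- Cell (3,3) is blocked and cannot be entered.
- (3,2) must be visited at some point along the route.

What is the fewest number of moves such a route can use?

Any route passes through (3,2) somewhere between (1,3) and (2,1). Summing Manhattan distances along the two legs ((1,3) → (3,2) → (2,1)) gives a lower bound of 3 + 2 = 5 moves.
A route of 5 moves achieves this: (1,3) → (2,3) → (2,2) → (3,2) → (3,1) → (2,1).
Since 5 matches the lower bound, it is optimal.

5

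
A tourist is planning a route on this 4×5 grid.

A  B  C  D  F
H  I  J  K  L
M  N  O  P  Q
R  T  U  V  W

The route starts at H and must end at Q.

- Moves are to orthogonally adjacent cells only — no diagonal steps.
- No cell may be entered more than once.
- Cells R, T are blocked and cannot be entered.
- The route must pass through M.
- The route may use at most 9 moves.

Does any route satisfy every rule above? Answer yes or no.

yes

One route that works: H → M → N → O → P → Q.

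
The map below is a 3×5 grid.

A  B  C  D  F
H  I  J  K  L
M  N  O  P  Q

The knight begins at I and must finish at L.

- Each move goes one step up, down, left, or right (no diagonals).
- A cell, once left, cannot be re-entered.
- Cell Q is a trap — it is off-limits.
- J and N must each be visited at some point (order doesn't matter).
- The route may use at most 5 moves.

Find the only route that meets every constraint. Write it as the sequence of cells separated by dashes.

I - N - O - J - K - L

The 5-move cap with required stops at J, N leaves no slack for detours.
Route from I: down to N, right to O, up to J, 2× right (reaching L) — 5 moves in all.
Check: all required cells visited; 5 ≤ 5 moves.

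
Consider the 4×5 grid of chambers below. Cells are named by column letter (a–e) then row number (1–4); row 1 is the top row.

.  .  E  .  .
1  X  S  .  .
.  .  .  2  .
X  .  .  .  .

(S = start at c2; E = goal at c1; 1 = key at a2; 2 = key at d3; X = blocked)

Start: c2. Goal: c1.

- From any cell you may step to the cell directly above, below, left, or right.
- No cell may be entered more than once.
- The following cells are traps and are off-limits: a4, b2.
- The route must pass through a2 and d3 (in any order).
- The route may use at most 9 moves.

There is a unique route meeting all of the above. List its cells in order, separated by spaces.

c2 d2 d3 c3 b3 a3 a2 a1 b1 c1

The 9-move cap with required stops at a2, d3 leaves no slack for detours.
Route from c2: right to d2, down to d3, 3× left (reaching a3), 2× up (reaching a1), 2× right (reaching c1) — 9 moves in all.
Check: all required cells visited; 9 ≤ 9 moves.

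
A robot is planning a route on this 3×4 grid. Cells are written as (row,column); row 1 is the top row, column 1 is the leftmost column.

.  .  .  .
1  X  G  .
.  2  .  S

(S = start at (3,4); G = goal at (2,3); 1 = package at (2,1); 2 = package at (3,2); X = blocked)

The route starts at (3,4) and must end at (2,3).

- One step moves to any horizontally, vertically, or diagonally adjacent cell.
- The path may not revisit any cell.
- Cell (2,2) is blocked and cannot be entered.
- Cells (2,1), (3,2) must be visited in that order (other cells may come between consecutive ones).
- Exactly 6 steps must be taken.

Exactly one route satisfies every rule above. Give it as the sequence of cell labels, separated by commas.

(3,4), (2,4), (1,3), (1,2), (2,1), (3,2), (2,3)

The waypoints must appear in the order (2,1), (3,2), with no cell reused.
Route from (3,4): up to (2,4), up-left to (1,3), left to (1,2), down-left to (2,1), down-right to (3,2), up-right to (2,3) — 6 moves in all.
Check: order respected (1 at step 4, 2 at step 5); 6 moves as required.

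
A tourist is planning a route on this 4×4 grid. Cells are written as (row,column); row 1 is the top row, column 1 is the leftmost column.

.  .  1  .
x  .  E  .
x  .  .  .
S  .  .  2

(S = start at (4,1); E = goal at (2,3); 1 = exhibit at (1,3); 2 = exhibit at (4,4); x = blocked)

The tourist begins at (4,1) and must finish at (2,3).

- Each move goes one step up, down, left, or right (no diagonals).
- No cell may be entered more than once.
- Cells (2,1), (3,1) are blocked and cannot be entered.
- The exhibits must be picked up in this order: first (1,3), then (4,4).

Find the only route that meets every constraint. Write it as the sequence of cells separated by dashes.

The waypoints must appear in the order (1,3), (4,4), with no cell reused.
Route from (4,1): right to (4,2), 3× up (reaching (1,2)), 2× right (reaching (1,4)), 3× down (reaching (4,4)), left to (4,3), 2× up (reaching (2,3)) — 12 moves in all.
Check: order respected (1 at step 5, 2 at step 9).

(4,1) - (4,2) - (3,2) - (2,2) - (1,2) - (1,3) - (1,4) - (2,4) - (3,4) - (4,4) - (4,3) - (3,3) - (2,3)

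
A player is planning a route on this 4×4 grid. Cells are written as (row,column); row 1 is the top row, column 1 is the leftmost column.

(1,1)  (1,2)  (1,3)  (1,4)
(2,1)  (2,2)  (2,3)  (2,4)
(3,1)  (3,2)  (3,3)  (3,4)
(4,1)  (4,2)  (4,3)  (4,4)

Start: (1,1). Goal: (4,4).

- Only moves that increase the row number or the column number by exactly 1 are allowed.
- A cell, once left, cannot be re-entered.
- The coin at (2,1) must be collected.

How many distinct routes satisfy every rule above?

A right/down-only route from (1,1) to (4,4) makes exactly 3 down-moves and 3 right-moves in some order.
With no other constraints that would be C(6,3) = 20 routes.
Split at (2,1) and multiply the segment counts: (1,1)→(2,1): 1; (2,1)→(4,4): 10; product = 10.
That gives 10 routes.

10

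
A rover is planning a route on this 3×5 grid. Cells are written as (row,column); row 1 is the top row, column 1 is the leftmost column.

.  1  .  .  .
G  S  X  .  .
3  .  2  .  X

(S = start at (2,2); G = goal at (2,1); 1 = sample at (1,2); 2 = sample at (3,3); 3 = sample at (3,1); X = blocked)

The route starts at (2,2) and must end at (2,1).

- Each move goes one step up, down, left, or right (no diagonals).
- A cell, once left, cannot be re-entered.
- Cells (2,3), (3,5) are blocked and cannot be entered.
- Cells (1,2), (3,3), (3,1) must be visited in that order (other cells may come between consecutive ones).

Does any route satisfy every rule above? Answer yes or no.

yes

One route that works: (2,2) → (1,2) → (1,3) → (1,4) → (2,4) → (3,4) → (3,3) → (3,2) → (3,1) → (2,1).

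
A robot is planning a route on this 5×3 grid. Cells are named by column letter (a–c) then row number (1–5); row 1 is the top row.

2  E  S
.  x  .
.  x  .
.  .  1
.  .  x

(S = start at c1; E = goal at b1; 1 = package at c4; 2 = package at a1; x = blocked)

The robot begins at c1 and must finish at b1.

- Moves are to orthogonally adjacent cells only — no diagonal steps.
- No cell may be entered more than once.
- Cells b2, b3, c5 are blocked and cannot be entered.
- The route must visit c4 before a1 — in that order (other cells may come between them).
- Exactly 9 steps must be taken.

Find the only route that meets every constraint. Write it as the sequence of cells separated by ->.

c1 -> c2 -> c3 -> c4 -> b4 -> a4 -> a3 -> a2 -> a1 -> b1

The waypoints must appear in the order c4, a1, with no cell reused.
Route from c1: down 3 to c4, left 2 to a4, up 3 to a1, right 1 to b1 — 9 moves in all.
Check: order respected (1 at step 3, 2 at step 8); 9 moves as required.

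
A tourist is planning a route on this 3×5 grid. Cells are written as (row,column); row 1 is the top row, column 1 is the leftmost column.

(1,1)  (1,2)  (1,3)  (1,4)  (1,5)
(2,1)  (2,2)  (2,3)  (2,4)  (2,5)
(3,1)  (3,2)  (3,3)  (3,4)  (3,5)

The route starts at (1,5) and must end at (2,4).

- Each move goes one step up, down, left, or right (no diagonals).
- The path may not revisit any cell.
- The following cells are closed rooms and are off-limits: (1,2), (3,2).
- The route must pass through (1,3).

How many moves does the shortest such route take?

Any route passes through (1,3) somewhere between (1,5) and (2,4). Summing Manhattan distances along the two legs ((1,5) → (1,3) → (2,4)) gives a lower bound of 2 + 2 = 4 moves.
A route of 4 moves achieves this: (1,5) → (1,4) → (1,3) → (2,3) → (2,4).
Since 4 matches the lower bound, it is optimal.

4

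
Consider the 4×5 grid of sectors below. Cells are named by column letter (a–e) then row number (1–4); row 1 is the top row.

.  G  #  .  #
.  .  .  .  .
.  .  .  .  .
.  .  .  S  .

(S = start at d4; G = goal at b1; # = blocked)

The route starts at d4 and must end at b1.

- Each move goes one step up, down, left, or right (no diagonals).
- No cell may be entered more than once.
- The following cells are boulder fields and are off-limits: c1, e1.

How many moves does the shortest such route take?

The Manhattan distance from d4 to b1 is |4−1| + |4−2| = 5, so at least 5 moves are needed.
A route of 5 moves achieves this: d4 → d3 → d2 → c2 → b2 → b1.
Since 5 matches the lower bound, it is optimal.

5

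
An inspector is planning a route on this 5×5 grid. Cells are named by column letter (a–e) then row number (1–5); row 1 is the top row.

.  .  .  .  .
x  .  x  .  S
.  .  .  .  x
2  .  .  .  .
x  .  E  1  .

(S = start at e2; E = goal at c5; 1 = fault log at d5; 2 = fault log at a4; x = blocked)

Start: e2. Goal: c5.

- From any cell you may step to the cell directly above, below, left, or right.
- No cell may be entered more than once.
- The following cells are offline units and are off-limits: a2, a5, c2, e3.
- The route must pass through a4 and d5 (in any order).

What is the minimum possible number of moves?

11

Any route passes through a4 and d5 in some order between e2 and c5. Summing Manhattan distances along each leg and taking the cheapest ordering (e2 → d5 → a4 → c5) gives a lower bound of 4 + 4 + 3 = 11 moves.
A route of 11 moves achieves this: e2 → d2 → d3 → c3 → b3 → a3 → a4 → b4 → c4 → d4 → d5 → c5.
Since 11 matches the lower bound, it is optimal.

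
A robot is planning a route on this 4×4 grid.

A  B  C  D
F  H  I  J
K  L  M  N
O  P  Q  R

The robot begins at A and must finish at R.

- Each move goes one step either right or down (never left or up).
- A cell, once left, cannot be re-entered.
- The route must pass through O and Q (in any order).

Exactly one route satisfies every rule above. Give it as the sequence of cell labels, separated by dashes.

Moves only go right or down, so the column and row indices never decrease.
Route from A: down 3 to O, right 3 to R — 6 moves in all.
Check: all required cells visited.

A - F - K - O - P - Q - R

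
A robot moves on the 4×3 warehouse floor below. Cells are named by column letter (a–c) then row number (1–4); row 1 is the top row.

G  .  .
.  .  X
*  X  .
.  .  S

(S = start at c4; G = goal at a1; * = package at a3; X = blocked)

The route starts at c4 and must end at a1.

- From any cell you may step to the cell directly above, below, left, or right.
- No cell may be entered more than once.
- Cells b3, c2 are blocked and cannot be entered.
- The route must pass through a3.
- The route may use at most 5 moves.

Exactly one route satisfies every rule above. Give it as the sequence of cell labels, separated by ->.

c4 -> b4 -> a4 -> a3 -> a2 -> a1

Any route must reach a3 and still end at a1 within 5 moves, so the order of the required stops is forced.
Route from c4: left 2 to a4, up 3 to a1 — 5 moves in all.
Check: all required cells visited; 5 ≤ 5 moves.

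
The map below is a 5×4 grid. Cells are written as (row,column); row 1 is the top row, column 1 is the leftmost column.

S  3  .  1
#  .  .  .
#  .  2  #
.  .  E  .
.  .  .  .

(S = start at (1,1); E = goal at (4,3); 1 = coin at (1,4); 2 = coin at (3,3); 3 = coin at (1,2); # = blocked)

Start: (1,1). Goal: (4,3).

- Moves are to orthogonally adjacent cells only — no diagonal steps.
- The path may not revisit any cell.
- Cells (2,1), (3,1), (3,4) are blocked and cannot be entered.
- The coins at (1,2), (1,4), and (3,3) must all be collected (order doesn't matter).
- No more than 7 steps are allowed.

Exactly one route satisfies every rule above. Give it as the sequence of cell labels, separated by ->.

(1,1) -> (1,2) -> (1,3) -> (1,4) -> (2,4) -> (2,3) -> (3,3) -> (4,3)

The 7-move cap with required stops at (1,2), (1,4), (3,3) leaves no slack for detours.
Route from (1,1): right 3 to (1,4), down 1 to (2,4), left 1 to (2,3), down 2 to (4,3) — 7 moves in all.
Check: all required cells visited; 7 ≤ 7 moves.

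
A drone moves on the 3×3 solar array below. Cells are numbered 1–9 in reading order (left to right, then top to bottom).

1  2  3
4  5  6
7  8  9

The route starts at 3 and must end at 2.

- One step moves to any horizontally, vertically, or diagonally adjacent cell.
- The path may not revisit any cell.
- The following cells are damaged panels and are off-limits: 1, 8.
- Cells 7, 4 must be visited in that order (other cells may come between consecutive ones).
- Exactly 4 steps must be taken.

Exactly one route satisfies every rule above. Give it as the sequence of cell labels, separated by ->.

3 -> 5 -> 7 -> 4 -> 2

The waypoints must appear in the order 7, 4, with no cell reused.
Route from 3: down-left 2 to 7, up 1 to 4, up-right 1 to 2 — 4 moves in all.
Check: order respected (7 at step 2, 4 at step 3); 4 moves as required.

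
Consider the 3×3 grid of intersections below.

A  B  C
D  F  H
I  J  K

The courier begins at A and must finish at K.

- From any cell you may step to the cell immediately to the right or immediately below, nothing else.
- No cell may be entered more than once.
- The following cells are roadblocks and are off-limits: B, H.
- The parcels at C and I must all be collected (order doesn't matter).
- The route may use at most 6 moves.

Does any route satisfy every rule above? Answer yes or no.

no

I is below but to the left of C: going C → I would need a leftward move and I → C an upward move, so no right/down-only route can visit both required cells.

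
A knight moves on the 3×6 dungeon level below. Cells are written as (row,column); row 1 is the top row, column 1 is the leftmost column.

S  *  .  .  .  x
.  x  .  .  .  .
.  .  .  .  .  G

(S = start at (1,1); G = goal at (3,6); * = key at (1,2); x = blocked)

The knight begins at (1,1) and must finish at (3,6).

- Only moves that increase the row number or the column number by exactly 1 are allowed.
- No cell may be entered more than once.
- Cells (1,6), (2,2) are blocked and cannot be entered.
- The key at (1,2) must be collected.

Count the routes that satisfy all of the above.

9

A right/down-only route from (1,1) to (3,6) makes exactly 2 down-moves and 5 right-moves in some order.
With no other constraints that would be C(7,2) = 21 routes.
Split at (1,2) and multiply the segment counts (each segment already excludes blocked cells): (1,1)→(1,2): 1; (1,2)→(3,6): 9; product = 9.
That gives 9 routes.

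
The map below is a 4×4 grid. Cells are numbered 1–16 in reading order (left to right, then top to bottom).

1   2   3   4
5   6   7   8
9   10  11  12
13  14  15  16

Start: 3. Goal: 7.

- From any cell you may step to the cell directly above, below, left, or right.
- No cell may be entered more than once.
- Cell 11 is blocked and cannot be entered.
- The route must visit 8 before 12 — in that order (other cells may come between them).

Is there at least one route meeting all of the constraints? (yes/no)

One route that works: 3 → 4 → 8 → 12 → 16 → 15 → 14 → 10 → 6 → 7.

yes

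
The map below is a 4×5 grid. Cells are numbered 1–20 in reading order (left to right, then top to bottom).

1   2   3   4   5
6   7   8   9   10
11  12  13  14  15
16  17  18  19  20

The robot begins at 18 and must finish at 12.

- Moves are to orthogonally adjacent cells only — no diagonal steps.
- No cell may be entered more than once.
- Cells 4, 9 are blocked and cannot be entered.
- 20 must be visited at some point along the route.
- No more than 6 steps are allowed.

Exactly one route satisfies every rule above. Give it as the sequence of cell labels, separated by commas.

18, 19, 20, 15, 14, 13, 12

The budget equals the shortest possible length, so every move has to be on a shortest route through the required cells.
Route from 18: 2× right (reaching 20), up to 15, 3× left (reaching 12) — 6 moves in all.
Check: all required cells visited; 6 ≤ 6 moves.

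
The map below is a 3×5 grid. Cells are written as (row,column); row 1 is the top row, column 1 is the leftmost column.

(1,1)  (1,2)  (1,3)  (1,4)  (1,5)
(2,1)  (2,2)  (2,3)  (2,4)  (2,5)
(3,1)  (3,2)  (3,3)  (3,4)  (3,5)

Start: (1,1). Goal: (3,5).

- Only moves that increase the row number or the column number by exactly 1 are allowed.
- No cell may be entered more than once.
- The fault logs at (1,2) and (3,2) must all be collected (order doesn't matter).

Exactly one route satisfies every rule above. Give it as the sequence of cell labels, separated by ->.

(1,1) -> (1,2) -> (2,2) -> (3,2) -> (3,3) -> (3,4) -> (3,5)

Moves only go right or down, so the column and row indices never decrease.
Route from (1,1): right to (1,2), 2× down (reaching (3,2)), 3× right (reaching (3,5)) — 6 moves in all.
Check: all required cells visited.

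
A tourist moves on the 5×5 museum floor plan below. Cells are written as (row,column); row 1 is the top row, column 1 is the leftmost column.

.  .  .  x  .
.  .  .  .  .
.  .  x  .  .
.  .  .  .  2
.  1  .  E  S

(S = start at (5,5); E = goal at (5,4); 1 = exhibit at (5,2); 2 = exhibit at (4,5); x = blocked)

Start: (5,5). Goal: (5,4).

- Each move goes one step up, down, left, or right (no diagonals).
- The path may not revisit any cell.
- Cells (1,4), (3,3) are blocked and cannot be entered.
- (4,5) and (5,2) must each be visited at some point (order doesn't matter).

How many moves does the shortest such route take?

7

Any route passes through (4,5) and (5,2) in some order between (5,5) and (5,4). Summing Manhattan distances along each leg and taking the cheapest ordering ((5,5) → (4,5) → (5,2) → (5,4)) gives a lower bound of 1 + 4 + 2 = 7 moves.
A route of 7 moves achieves this: (5,5) → (4,5) → (4,4) → (4,3) → (4,2) → (5,2) → (5,3) → (5,4).
Since 7 matches the lower bound, it is optimal.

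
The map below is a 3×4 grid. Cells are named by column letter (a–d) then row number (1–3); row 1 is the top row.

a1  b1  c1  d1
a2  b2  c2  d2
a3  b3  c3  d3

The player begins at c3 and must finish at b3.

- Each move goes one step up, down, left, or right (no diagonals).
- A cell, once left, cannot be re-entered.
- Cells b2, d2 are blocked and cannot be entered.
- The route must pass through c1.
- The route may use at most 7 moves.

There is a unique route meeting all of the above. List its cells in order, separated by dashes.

c3 - c2 - c1 - b1 - a1 - a2 - a3 - b3

Any route must reach c1 and still end at b3 within 7 moves, so the order of the required stops is forced.
Route from c3: up 2 to c1, left 2 to a1, down 2 to a3, right 1 to b3 — 7 moves in all.
Check: all required cells visited; 7 ≤ 7 moves.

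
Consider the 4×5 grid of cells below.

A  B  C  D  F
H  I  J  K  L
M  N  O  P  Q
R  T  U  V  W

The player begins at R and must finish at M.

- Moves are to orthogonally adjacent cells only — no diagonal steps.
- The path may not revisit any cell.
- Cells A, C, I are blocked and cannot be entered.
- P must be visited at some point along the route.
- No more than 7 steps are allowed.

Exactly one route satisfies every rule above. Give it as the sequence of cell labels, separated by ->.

The 7-move cap with required stops at P leaves no slack for detours.
Route from R: 3× right (reaching V), up to P, 3× left (reaching M) — 7 moves in all.
Check: all required cells visited; 7 ≤ 7 moves.

R -> T -> U -> V -> P -> O -> N -> M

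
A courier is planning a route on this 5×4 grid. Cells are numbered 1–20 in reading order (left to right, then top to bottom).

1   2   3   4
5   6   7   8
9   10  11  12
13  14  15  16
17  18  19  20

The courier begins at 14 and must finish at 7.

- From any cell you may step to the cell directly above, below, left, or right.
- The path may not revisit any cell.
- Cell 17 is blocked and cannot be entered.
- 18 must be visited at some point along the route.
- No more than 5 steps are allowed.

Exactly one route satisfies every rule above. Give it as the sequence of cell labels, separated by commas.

14, 18, 19, 15, 11, 7

Any route must reach 18 and still end at 7 within 5 moves, so the order of the required stops is forced.
Route from 14: down 1 to 18, right 1 to 19, up 3 to 7 — 5 moves in all.
Check: all required cells visited; 5 ≤ 5 moves.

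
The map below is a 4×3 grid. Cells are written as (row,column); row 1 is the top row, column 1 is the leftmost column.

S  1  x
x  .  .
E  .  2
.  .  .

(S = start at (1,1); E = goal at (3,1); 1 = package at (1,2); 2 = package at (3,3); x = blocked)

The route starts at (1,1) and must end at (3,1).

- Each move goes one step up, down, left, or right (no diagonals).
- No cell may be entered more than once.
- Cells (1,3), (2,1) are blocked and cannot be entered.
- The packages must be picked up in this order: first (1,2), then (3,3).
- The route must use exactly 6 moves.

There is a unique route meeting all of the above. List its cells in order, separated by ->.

The waypoints must appear in the order (1,2), (3,3), with no cell reused.
Route from (1,1): right to (1,2), down to (2,2), right to (2,3), down to (3,3), 2× left (reaching (3,1)) — 6 moves in all.
Check: order respected (1 at step 1, 2 at step 4); 6 moves as required.

(1,1) -> (1,2) -> (2,2) -> (2,3) -> (3,3) -> (3,2) -> (3,1)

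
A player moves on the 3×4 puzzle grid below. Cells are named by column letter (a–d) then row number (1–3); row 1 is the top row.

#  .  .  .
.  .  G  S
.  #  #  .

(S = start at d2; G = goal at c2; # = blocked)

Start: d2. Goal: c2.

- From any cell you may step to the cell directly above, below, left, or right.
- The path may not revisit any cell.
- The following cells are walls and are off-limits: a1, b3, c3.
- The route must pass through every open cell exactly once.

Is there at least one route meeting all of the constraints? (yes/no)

Cell a3 has only one open neighbour but is neither the start nor the goal, so a Hamiltonian route would have to both enter and leave it through the same neighbour — impossible without revisiting.

no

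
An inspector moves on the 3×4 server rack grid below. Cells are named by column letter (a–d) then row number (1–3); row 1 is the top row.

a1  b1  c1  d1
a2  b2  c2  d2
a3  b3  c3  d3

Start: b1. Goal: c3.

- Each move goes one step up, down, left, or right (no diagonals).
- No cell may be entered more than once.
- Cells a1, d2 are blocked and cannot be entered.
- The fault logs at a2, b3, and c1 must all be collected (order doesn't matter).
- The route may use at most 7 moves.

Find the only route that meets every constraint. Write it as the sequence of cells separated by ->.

b1 -> c1 -> c2 -> b2 -> a2 -> a3 -> b3 -> c3

Any route must reach a2, b3, and c1 and still end at c3 within 7 moves, so the order of the required stops is forced.
Route from b1: right to c1, down to c2, 2× left (reaching a2), down to a3, 2× right (reaching c3) — 7 moves in all.
Check: all required cells visited; 7 ≤ 7 moves.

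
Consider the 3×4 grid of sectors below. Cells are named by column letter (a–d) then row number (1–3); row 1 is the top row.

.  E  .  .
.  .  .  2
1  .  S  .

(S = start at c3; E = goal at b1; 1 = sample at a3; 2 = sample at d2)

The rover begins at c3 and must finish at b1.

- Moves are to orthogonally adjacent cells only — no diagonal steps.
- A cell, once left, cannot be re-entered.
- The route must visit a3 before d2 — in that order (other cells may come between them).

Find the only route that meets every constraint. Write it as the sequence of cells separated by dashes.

The waypoints must appear in the order a3, d2, with no cell reused.
Route from c3: left 2 to a3, up 1 to a2, right 3 to d2, up 1 to d1, left 2 to b1 — 9 moves in all.
Check: order respected (1 at step 2, 2 at step 6).

c3 - b3 - a3 - a2 - b2 - c2 - d2 - d1 - c1 - b1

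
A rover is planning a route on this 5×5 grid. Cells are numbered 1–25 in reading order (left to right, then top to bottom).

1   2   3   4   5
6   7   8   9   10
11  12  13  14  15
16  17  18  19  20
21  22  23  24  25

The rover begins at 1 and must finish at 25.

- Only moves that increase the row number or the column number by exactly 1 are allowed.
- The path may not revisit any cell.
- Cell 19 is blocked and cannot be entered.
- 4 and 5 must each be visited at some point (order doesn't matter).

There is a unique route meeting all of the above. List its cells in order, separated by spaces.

1 2 3 4 5 10 15 20 25

Moves only go right or down, so the column and row indices never decrease.
Route from 1: 4× right (reaching 5), 4× down (reaching 25) — 8 moves in all.
Check: all required cells visited.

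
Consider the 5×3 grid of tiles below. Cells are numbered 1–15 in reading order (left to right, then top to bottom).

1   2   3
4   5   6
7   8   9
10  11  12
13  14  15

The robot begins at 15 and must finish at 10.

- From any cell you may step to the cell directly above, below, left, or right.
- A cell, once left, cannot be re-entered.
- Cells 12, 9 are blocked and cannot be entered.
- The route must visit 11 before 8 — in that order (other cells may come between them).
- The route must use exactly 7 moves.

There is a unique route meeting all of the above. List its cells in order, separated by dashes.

The waypoints must appear in the order 11, 8, with no cell reused.
Route from 15: left 1 to 14, up 3 to 5, left 1 to 4, down 2 to 10 — 7 moves in all.
Check: order respected (11 at step 2, 8 at step 3); 7 moves as required.

15 - 14 - 11 - 8 - 5 - 4 - 7 - 10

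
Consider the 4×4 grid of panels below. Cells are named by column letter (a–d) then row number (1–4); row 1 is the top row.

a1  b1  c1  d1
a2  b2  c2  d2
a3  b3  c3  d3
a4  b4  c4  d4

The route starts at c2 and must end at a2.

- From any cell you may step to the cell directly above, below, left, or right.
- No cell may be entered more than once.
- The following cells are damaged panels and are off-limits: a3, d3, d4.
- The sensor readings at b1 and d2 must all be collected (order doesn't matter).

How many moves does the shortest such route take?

6

Any route passes through b1 and d2 in some order between c2 and a2. Summing Manhattan distances along each leg and taking the cheapest ordering (c2 → d2 → b1 → a2) gives a lower bound of 1 + 3 + 2 = 6 moves.
A route of 6 moves achieves this: c2 → d2 → d1 → c1 → b1 → b2 → a2.
Since 6 matches the lower bound, it is optimal.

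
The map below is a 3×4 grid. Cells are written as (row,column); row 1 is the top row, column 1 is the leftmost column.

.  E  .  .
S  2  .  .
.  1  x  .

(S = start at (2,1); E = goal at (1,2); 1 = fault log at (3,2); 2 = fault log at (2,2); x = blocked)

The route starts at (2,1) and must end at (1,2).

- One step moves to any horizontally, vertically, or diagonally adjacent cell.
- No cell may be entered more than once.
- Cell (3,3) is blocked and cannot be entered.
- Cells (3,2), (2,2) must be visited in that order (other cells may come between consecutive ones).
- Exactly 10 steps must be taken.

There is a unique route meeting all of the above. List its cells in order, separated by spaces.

(2,1) (3,1) (3,2) (2,3) (3,4) (2,4) (1,4) (1,3) (2,2) (1,1) (1,2)

The waypoints must appear in the order (3,2), (2,2), with no cell reused.
Route from (2,1): down to (3,1), right to (3,2), up-right to (2,3), down-right to (3,4), 2× up (reaching (1,4)), left to (1,3), down-left to (2,2), up-left to (1,1), right to (1,2) — 10 moves in all.
Check: order respected (1 at step 2, 2 at step 8); 10 moves as required.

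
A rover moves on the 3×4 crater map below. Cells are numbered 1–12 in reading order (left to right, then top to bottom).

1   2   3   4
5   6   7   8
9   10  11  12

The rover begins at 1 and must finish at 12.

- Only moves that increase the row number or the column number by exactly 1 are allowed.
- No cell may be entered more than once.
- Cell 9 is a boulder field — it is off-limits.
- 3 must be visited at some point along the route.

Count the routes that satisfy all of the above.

A right/down-only route from 1 to 12 makes exactly 2 down-moves and 3 right-moves in some order.
With no other constraints that would be C(5,2) = 10 routes.
Split at 3 and multiply the segment counts (each segment already excludes blocked cells): 1→3: 1; 3→12: 3; product = 3.
That gives 3 routes.

3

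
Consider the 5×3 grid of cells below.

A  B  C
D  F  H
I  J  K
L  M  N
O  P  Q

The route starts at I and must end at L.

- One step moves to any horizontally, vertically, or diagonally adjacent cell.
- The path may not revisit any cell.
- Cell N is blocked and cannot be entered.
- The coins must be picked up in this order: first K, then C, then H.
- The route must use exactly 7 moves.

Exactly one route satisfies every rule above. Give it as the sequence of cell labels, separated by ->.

The waypoints must appear in the order K, C, H, with no cell reused.
Route from I: down-right to M, up-right to K, up-left to F, up-right to C, down to H, 2× down-left (reaching L) — 7 moves in all.
Check: order respected (K at step 2, C at step 4, H at step 5); 7 moves as required.

I -> M -> K -> F -> C -> H -> J -> L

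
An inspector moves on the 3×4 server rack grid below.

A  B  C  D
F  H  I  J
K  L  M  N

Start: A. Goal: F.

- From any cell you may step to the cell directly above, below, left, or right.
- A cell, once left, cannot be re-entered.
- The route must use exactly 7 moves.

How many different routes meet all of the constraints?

Need simple routes of exactly 7 moves from A to F (Manhattan distance 1, so 3 moves are spent on a detour and 3 undoing it).
Enumerating: A B H I M L K F | A B C I M L H F | A B C I M L K F | A B C I H L K F | A B C D J I H F.
That gives 5 routes.

5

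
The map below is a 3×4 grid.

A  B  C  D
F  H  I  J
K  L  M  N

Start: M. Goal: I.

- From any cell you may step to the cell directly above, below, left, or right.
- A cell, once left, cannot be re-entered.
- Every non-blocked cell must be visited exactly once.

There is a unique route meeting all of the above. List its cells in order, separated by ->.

Need to visit all 12 open cells exactly once, starting at M and ending at I.
Cell D has only two open neighbours (J and C), so the path must pass straight through it: one of those is the cell it's entered from and the other is where it exits.
Route from M: right to N, 2× up (reaching D), 3× left (reaching A), 2× down (reaching K), right to L, up to H, right to I — 11 moves in all.
Check: all 12 open cells covered.

M -> N -> J -> D -> C -> B -> A -> F -> K -> L -> H -> I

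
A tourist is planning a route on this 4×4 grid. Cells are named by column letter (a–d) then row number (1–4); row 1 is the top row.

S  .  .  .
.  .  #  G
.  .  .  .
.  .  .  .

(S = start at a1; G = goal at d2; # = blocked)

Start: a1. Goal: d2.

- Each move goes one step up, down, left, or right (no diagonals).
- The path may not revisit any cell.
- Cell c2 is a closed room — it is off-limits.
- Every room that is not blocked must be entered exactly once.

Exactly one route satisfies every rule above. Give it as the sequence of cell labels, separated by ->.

a1 -> a2 -> a3 -> a4 -> b4 -> c4 -> d4 -> d3 -> c3 -> b3 -> b2 -> b1 -> c1 -> d1 -> d2

Need to visit all 15 open cells exactly once, starting at a1 and ending at d2.
Cell d4 has only two open neighbours (d3 and c4), so the path must pass straight through it: one of those is the cell it's entered from and the other is where it exits.
Route from a1: down 3 to a4, right 3 to d4, up 1 to d3, left 2 to b3, up 2 to b1, right 2 to d1, down 1 to d2 — 14 moves in all.
Check: all 15 open cells covered.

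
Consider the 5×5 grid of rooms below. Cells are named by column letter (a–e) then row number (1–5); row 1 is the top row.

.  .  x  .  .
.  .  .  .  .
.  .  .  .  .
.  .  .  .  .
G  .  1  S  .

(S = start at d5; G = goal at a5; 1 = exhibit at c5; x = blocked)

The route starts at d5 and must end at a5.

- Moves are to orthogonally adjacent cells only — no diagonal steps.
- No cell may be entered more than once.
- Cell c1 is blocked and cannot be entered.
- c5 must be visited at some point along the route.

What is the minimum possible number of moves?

3

Any route passes through c5 somewhere between d5 and a5. Summing Manhattan distances along the two legs (d5 → c5 → a5) gives a lower bound of 1 + 2 = 3 moves.
A route of 3 moves achieves this: d5 → c5 → b5 → a5.
Since 3 matches the lower bound, it is optimal.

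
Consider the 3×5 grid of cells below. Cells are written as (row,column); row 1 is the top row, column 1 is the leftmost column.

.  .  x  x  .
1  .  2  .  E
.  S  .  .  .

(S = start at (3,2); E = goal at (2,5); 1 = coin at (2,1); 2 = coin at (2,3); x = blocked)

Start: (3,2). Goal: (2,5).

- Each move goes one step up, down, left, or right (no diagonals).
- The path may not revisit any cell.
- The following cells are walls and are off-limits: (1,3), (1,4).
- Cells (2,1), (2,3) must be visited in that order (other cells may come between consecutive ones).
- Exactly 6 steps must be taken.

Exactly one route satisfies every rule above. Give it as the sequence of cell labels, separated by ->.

The waypoints must appear in the order (2,1), (2,3), with no cell reused.
Route from (3,2): left 1 to (3,1), up 1 to (2,1), right 4 to (2,5) — 6 moves in all.
Check: order respected (1 at step 2, 2 at step 4); 6 moves as required.

(3,2) -> (3,1) -> (2,1) -> (2,2) -> (2,3) -> (2,4) -> (2,5)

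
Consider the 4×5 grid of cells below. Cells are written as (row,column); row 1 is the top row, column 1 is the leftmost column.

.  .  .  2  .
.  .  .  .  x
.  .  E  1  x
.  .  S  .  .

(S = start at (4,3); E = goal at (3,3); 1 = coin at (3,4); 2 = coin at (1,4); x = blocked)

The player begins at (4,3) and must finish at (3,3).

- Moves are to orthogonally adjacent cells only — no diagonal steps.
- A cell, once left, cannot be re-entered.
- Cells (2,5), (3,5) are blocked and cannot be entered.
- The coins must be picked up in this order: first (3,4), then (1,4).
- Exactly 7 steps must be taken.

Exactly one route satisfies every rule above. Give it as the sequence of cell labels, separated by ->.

The waypoints must appear in the order (3,4), (1,4), with no cell reused.
Route from (4,3): right to (4,4), 3× up (reaching (1,4)), left to (1,3), 2× down (reaching (3,3)) — 7 moves in all.
Check: order respected (1 at step 2, 2 at step 4); 7 moves as required.

(4,3) -> (4,4) -> (3,4) -> (2,4) -> (1,4) -> (1,3) -> (2,3) -> (3,3)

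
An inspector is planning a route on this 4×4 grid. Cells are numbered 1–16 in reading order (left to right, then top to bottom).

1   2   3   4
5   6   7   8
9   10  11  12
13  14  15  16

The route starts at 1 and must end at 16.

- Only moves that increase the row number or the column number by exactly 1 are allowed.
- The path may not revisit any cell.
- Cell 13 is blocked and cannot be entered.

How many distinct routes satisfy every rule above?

A right/down-only route from 1 to 16 makes exactly 3 down-moves and 3 right-moves in some order.
With no other constraints that would be C(6,3) = 20 routes.
Subtract routes through each blocked cell (inclusion–exclusion for overlaps): − through 13: 1 → 19.
That gives 19 routes.

19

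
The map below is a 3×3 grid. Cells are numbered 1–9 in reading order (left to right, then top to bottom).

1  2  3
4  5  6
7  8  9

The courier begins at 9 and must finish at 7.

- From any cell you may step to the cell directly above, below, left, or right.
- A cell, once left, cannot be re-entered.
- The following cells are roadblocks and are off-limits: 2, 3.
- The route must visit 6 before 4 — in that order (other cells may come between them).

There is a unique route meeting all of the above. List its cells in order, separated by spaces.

9 6 5 4 7

The waypoints must appear in the order 6, 4, with no cell reused.
Route from 9: up to 6, 2× left (reaching 4), down to 7 — 4 moves in all.
Check: order respected (6 at step 1, 4 at step 3).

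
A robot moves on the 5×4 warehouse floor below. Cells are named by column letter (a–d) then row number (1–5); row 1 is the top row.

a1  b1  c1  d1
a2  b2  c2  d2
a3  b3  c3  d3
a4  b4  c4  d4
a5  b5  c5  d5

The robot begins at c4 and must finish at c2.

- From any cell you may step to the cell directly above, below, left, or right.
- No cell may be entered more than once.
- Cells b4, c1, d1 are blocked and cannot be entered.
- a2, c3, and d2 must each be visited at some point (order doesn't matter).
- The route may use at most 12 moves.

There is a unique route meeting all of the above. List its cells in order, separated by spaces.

c4 c5 b5 a5 a4 a3 a2 b2 b3 c3 d3 d2 c2

The 12-move cap with required stops at a2, c3, d2 leaves no slack for detours.
Route from c4: down 1 to c5, left 2 to a5, up 3 to a2, right 1 to b2, down 1 to b3, right 2 to d3, up 1 to d2, left 1 to c2 — 12 moves in all.
Check: all required cells visited; 12 ≤ 12 moves.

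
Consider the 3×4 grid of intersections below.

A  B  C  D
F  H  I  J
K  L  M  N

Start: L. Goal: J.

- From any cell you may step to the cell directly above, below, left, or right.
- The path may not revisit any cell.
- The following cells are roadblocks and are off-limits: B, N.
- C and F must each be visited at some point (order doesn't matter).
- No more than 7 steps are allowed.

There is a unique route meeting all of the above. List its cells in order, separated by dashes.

L - K - F - H - I - C - D - J

The budget equals the shortest possible length, so every move has to be on a shortest route through the required cells.
Route from L: left to K, up to F, 2× right (reaching I), up to C, right to D, down to J — 7 moves in all.
Check: all required cells visited; 7 ≤ 7 moves.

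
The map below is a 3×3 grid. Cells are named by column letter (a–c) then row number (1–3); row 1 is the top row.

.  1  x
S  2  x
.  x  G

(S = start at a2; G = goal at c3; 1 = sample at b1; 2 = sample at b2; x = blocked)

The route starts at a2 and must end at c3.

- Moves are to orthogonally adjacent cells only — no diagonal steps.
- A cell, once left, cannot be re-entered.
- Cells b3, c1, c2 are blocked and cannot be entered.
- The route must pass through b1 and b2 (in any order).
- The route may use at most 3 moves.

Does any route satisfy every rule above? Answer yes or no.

The blocked cells wall c3 off from a2 completely — no sequence of moves reaches it at all, so no route can satisfy the rules.

no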